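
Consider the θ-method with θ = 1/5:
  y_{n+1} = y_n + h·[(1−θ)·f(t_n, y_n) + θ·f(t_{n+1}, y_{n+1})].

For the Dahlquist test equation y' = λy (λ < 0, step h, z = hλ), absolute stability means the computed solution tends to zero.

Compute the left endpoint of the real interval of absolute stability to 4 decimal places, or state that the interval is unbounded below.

Set f=λy, z=hλ:
  y_{n+1} = y_n + z·[4/5·y_n + 1/5·y_{n+1}] ⇒ (1 − 1/5z)y_{n+1} = (1 + 4/5z)y_n
  Hence R(z) = (1 + 4/5z)/(1 − 1/5z).

Need |R(x)|<1, x<0.
x=-1.39: |R|=0.0876
R=−1: 1+4/5x = −1+1/5x ⇒ -3/5x=2 ⇒ x=2/(-3/5)=-3.3333
Confirm numerically:
  x=-3.305: |R|=0.98977 <1
  x=-3.146: |R|=0.93101 <1
  x=-1.660: |R|=0.24625 <1
  x=-3.856: |R|=1.17706 >1
  x=-3.559: |R|=1.07910 >1
So |R|<1 on (-3.3333, 0).

z* = -3.3333.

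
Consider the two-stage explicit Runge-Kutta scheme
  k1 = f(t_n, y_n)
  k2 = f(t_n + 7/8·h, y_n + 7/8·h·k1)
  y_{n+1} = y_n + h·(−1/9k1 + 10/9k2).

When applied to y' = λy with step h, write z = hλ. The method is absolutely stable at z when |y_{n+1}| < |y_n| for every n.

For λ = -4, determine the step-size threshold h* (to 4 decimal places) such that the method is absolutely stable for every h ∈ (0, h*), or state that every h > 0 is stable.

Test eqn y'=λy, z=hλ:
  k1=λy_n ⇒ h·k1=z·y_n;  k2=λ(1+7/8z)y_n ⇒ h·k2=z(1+7/8z)y_n
  y_{n+1}/y_n = 1 − 1/9z + 10/9z(1+7/8z) = 1 + z + 35/36z²
  ⇒ R(z) = 1 + z + 35/36z².

Find x<0 with |R(x)|<1.
x=-0.85: |R|=0.8524
R=1: x+35/36x²=0 ⇒ x=−36/35=-1.0286; min R=1−1/(4·35/36)=0.7429>−1
Confirm numerically:
  x=-1.004: |R|=0.97602 <1
  x=-0.967: |R|=0.94211 <1
  x=-0.860: |R|=0.85906 <1
  x=-0.806: |R|=0.82559 <1
  x=-1.374: |R|=1.46144 >1
  x=-1.347: |R|=1.41701 >1
Interval (-1.0286, 0).

(-1.0286,0); λ=-4 ⇒ h* = (36/35)/4 = 0.2571.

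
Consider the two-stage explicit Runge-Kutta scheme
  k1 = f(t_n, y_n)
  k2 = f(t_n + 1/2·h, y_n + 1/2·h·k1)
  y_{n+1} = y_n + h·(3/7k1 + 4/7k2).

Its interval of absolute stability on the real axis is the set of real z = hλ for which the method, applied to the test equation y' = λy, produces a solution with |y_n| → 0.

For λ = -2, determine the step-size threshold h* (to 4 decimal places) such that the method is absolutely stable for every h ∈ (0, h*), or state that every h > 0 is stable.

Test eqn y'=λy, z=hλ:
  k1=λy_n ⇒ h·k1=z·y_n;  k2=λ(1+1/2z)y_n ⇒ h·k2=z(1+1/2z)y_n
  y_{n+1}/y_n = 1 + 3/7z + 4/7z(1+1/2z) = 1 + z + 2/7z²
  ⇒ R(z) = 1 + z + 2/7z².

Boundary: |R(x)|=1, x<0.
x=-0.8: |R|=0.3829
R=1: x+2/7x²=0 ⇒ x=−7/2=-3.5000; min R=1−1/(4·2/7)=0.1250>−1
Confirm numerically:
  x=-3.395: |R|=0.89815 <1
  x=-3.282: |R|=0.79558 <1
  x=-3.215: |R|=0.73821 <1
  x=-4.053: |R|=1.64037 >1
  x=-3.879: |R|=1.42004 >1
  x=-3.875: |R|=1.41518 >1
So |R|<1 on (-3.5000, 0).

(-3.5000,0); λ=-2 ⇒ h* = (7/2)/2 = 1.7500.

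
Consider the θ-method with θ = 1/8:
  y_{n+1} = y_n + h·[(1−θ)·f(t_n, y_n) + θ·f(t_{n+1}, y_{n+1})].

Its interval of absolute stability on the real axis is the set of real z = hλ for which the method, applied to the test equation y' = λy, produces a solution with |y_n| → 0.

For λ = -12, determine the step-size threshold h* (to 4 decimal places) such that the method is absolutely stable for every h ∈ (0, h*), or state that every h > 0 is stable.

With y'=λy (z=hλ):
  y_{n+1} = y_n + z·[7/8·y_n + 1/8·y_{n+1}] ⇒ (1 − 1/8z)y_{n+1} = (1 + 7/8z)y_n
  R(z) = (1 + 7/8z)/(1 − 1/8z).

Need |R(x)|<1, x<0.
x=-0.64: |R|=0.4074
R=−1: 1+7/8x = −1+1/8x ⇒ -3/4x=2 ⇒ x=2/(-3/4)=-2.6667
Confirm numerically:
  x=-2.616: |R|=0.97136 <1
  x=-2.021: |R|=0.61341 <1
  x=-1.893: |R|=0.53078 <1
  x=-1.567: |R|=0.31034 <1
  x=-3.224: |R|=1.29793 >1
  x=-2.861: |R|=1.10736 >1
Stable set (-2.6667, 0).

(-2.6667,0); λ=-12 ⇒ h* = (8/3)/12 = 0.2222.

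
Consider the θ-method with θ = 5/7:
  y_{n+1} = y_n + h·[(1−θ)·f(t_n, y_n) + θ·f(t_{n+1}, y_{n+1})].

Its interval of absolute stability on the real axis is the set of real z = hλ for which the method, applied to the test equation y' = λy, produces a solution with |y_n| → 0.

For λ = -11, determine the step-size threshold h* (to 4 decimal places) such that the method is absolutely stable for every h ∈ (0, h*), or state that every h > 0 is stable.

interval (−∞, 0). Any h>0 works for λ=-11.

With y'=λy (z=hλ):
  y_{n+1} = y_n + z·[2/7·y_n + 5/7·y_{n+1}] ⇒ (1 − 5/7z)y_{n+1} = (1 + 2/7z)y_n
  Hence R(z) = (1 + 2/7z)/(1 − 5/7z).

Need |R(x)|<1, x<0.
x=-0.8: |R|=0.4909
x=-2: |R|=0.1765
x=-10: |R|=0.2281
x=-100: |R|=0.3807
θ=5/7≥1/2 ⇒ |1+2/7x|<|1−5/7x| ∀x<0 ⇒ unbounded interval.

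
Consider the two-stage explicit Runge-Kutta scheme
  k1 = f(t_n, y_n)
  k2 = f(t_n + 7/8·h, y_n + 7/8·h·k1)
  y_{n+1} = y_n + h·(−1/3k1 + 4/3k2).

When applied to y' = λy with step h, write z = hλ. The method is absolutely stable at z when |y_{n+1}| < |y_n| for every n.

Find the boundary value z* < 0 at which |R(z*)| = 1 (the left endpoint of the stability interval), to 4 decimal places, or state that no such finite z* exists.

z* = -0.8571.

With y'=λy (z=hλ):
  k1=λy_n ⇒ h·k1=z·y_n;  k2=λ(1+7/8z)y_n ⇒ h·k2=z(1+7/8z)y_n
  y_{n+1}/y_n = 1 − 1/3z + 4/3z(1+7/8z) = 1 + z + 7/6z²
  Hence R(z) = 1 + z + 7/6z².

Need |R(x)|<1, x<0.
x=-1.16: |R|=1.4099
R=1: x+7/6x²=0 ⇒ x=−6/7=-0.8571; min R=1−1/(4·7/6)=0.7857>−1
Confirm numerically:
  x=-0.746: |R|=0.90327 <1
  x=-0.370: |R|=0.78972 <1
  x=-0.354: |R|=0.79220 <1
  x=-1.252: |R|=1.57675 >1
  x=-1.214: |R|=1.50543 >1
  x=-0.962: |R|=1.11768 >1
Interval (-0.8571, 0).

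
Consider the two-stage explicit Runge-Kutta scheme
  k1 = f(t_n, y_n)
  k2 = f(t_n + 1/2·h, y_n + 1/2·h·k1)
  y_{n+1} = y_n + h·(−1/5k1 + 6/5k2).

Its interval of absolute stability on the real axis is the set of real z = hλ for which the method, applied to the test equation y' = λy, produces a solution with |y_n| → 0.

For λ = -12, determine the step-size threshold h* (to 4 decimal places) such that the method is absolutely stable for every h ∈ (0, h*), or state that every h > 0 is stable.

(-1.6667,0); λ=-12 ⇒ h* = (5/3)/12 = 0.1389.

On y'=λy, z=hλ:
  k1=λy_n ⇒ h·k1=z·y_n;  k2=λ(1+1/2z)y_n ⇒ h·k2=z(1+1/2z)y_n
  y_{n+1}/y_n = 1 − 1/5z + 6/5z(1+1/2z) = 1 + z + 3/5z²
  ⇒ R(z) = 1 + z + 3/5z².

Boundary: |R(x)|=1, x<0.
x=-1.24: |R|=0.6826
R=1: x+3/5x²=0 ⇒ x=−5/3=-1.6667; min R=1−1/(4·3/5)=0.5833>−1
Confirm numerically:
  x=-1.501: |R|=0.85080 <1
  x=-1.338: |R|=0.73615 <1
  x=-1.191: |R|=0.66009 <1
  x=-1.180: |R|=0.65544 <1
  x=-2.051: |R|=1.47296 >1
  x=-1.706: |R|=1.04026 >1
Stable set (-1.6667, 0).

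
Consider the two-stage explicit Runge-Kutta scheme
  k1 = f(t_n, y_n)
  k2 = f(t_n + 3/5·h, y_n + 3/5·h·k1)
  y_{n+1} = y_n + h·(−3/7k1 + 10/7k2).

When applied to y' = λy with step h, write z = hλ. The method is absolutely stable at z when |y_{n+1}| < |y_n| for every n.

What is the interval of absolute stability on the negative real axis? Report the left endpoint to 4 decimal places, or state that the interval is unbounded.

(-1.1667, 0).

Test eqn y'=λy, z=hλ:
  k1=λy_n ⇒ h·k1=z·y_n;  k2=λ(1+3/5z)y_n ⇒ h·k2=z(1+3/5z)y_n
  y_{n+1}/y_n = 1 − 3/7z + 10/7z(1+3/5z) = 1 + z + 6/7z²
  ⇒ R(z) = 1 + z + 6/7z².

Need |R(x)|<1, x<0.
x=-1.37: |R|=1.2388
R=1: x+6/7x²=0 ⇒ x=−7/6=-1.1667; min R=1−1/(4·6/7)=0.7083>−1
Confirm numerically:
  x=-1.100: |R|=0.93714 <1
  x=-1.010: |R|=0.86437 <1
  x=-0.889: |R|=0.78842 <1
  x=-1.648: |R|=1.67992 >1
  x=-1.473: |R|=1.38677 >1
Interval (-1.1667, 0).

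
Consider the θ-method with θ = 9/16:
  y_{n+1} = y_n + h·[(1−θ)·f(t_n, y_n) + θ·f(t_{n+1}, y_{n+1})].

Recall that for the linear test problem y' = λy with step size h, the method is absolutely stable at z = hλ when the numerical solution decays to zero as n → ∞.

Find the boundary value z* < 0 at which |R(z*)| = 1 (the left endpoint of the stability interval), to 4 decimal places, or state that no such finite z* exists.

interval (−∞, 0).

Test eqn y'=λy, z=hλ:
  y_{n+1} = y_n + z·[7/16·y_n + 9/16·y_{n+1}] ⇒ (1 − 9/16z)y_{n+1} = (1 + 7/16z)y_n
  Hence R(z) = (1 + 7/16z)/(1 − 9/16z).

Find x<0 with |R(x)|<1.
x=-0.63: |R|=0.5348
x=-2: |R|=0.0588
x=-10: |R|=0.5094
x=-100: |R|=0.7467
θ=9/16≥1/2 ⇒ |1+7/16x|<|1−9/16x| ∀x<0 ⇒ unbounded interval.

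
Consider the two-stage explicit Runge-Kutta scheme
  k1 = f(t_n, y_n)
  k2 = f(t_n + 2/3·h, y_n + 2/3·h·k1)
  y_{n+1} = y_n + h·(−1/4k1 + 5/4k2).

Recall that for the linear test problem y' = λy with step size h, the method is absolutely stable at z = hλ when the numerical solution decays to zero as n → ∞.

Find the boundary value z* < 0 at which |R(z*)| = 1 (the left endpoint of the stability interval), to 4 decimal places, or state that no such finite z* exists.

On y'=λy, z=hλ:
  k1=λy_n ⇒ h·k1=z·y_n;  k2=λ(1+2/3z)y_n ⇒ h·k2=z(1+2/3z)y_n
  y_{n+1}/y_n = 1 − 1/4z + 5/4z(1+2/3z) = 1 + z + 5/6z²
  Hence R(z) = 1 + z + 5/6z².

Need |R(x)|<1, x<0.
x=-0.97: |R|=0.8141
R=1: x+5/6x²=0 ⇒ x=−6/5=-1.2000; min R=1−1/(4·5/6)=0.7000>−1
Confirm numerically:
  x=-1.084: |R|=0.89521 <1
  x=-0.972: |R|=0.81532 <1
  x=-0.926: |R|=0.78856 <1
  x=-0.681: |R|=0.70547 <1
  x=-1.519: |R|=1.40380 >1
  x=-1.278: |R|=1.08307 >1
Stable set (-1.2000, 0).

z* = -1.2000.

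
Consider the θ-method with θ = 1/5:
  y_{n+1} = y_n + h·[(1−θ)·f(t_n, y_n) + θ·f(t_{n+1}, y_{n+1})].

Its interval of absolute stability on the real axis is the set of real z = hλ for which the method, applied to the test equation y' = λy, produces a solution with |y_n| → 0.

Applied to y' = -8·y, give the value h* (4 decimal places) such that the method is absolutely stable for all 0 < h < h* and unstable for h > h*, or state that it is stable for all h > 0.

With y'=λy (z=hλ):
  y_{n+1} = y_n + z·[4/5·y_n + 1/5·y_{n+1}] ⇒ (1 − 1/5z)y_{n+1} = (1 + 4/5z)y_n
  so R(z) = (1 + 4/5z)/(1 − 1/5z).

Boundary: |R(x)|=1, x<0.
x=-1: |R|=0.1667
R=−1: 1+4/5x = −1+1/5x ⇒ -3/5x=2 ⇒ x=2/(-3/5)=-3.3333
Confirm numerically:
  x=-3.104: |R|=0.91510 <1
  x=-2.845: |R|=0.81326 <1
  x=-2.361: |R|=0.60372 <1
  x=-3.488: |R|=1.05467 >1
  x=-3.374: |R|=1.01457 >1
Interval (-3.3333, 0).

(-3.3333,0); λ=-8 ⇒ h* = (10/3)/8 = 0.4167.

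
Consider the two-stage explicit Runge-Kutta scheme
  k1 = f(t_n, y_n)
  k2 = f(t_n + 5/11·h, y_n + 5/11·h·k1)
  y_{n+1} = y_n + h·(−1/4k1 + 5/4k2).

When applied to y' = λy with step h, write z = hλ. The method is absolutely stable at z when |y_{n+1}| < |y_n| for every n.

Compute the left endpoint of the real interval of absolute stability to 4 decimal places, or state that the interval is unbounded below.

With y'=λy (z=hλ):
  k1=λy_n ⇒ h·k1=z·y_n;  k2=λ(1+5/11z)y_n ⇒ h·k2=z(1+5/11z)y_n
  y_{n+1}/y_n = 1 − 1/4z + 5/4z(1+5/11z) = 1 + z + 25/44z²
  R(z) = 1 + z + 25/44z².

Boundary: |R(x)|=1, x<0.
x=-1.12: |R|=0.5927
R=1: x+25/44x²=0 ⇒ x=−44/25=-1.7600; min R=1−1/(4·25/44)=0.5600>−1
Confirm numerically:
  x=-1.678: |R|=0.92182 <1
  x=-1.342: |R|=0.68128 <1
  x=-0.976: |R|=0.56524 <1
  x=-0.972: |R|=0.56481 <1
  x=-1.981: |R|=1.24875 >1
  x=-1.966: |R|=1.23011 >1
  x=-1.937: |R|=1.19480 >1
So |R|<1 on (-1.7600, 0).

z* = -1.7600.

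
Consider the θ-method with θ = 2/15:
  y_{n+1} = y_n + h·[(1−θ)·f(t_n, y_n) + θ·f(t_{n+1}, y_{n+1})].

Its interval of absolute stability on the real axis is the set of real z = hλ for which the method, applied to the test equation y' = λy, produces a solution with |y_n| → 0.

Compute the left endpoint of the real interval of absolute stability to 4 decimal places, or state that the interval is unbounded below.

Set f=λy, z=hλ:
  y_{n+1} = y_n + z·[13/15·y_n + 2/15·y_{n+1}] ⇒ (1 − 2/15z)y_{n+1} = (1 + 13/15z)y_n
  Hence R(z) = (1 + 13/15z)/(1 − 2/15z).

Need |R(x)|<1, x<0.
x=-0.42: |R|=0.6023
R=−1: 1+13/15x = −1+2/15x ⇒ -11/15x=2 ⇒ x=2/(-11/15)=-2.7273
Confirm numerically:
  x=-2.309: |R|=0.76547 <1
  x=-2.193: |R|=0.69684 <1
  x=-1.875: |R|=0.50000 <1
  x=-2.980: |R|=1.13263 >1
  x=-2.908: |R|=1.09550 >1
So |R|<1 on (-2.7273, 0).

left endpoint -2.7273.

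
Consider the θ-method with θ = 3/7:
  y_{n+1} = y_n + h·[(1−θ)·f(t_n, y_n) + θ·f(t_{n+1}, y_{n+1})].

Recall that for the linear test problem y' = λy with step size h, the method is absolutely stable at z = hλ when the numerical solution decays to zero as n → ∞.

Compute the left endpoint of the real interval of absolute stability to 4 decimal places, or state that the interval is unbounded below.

z* = -14.0000.

Test eqn y'=λy, z=hλ:
  y_{n+1} = y_n + z·[4/7·y_n + 3/7·y_{n+1}] ⇒ (1 − 3/7z)y_{n+1} = (1 + 4/7z)y_n
  so R(z) = (1 + 4/7z)/(1 − 3/7z).

Solve |R(x)|<1 on ℝ⁻.
x=-1.37: |R|=0.1368
R=−1: 1+4/7x = −1+3/7x ⇒ -1/7x=2 ⇒ x=2/(-1/7)=-14.0000
Confirm numerically:
  x=-12.282: |R|=0.96082 <1
  x=-11.810: |R|=0.94839 <1
  x=-11.587: |R|=0.94222 <1
  x=-8.250: |R|=0.81890 <1
  x=-14.447: |R|=1.00888 >1
  x=-14.268: |R|=1.00538 >1
  x=-14.131: |R|=1.00265 >1
Interval (-14.0000, 0).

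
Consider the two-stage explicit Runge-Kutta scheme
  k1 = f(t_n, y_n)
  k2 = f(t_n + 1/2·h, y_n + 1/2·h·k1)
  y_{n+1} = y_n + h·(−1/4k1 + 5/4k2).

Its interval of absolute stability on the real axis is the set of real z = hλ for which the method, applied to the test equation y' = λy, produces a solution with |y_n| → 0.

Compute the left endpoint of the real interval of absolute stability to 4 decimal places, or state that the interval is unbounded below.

With y'=λy (z=hλ):
  k1=λy_n ⇒ h·k1=z·y_n;  k2=λ(1+1/2z)y_n ⇒ h·k2=z(1+1/2z)y_n
  y_{n+1}/y_n = 1 − 1/4z + 5/4z(1+1/2z) = 1 + z + 5/8z²
  so R(z) = 1 + z + 5/8z².

Find x<0 with |R(x)|<1.
x=-0.41: |R|=0.6951
R=1: x+5/8x²=0 ⇒ x=−8/5=-1.6000; min R=1−1/(4·5/8)=0.6000>−1
Confirm numerically:
  x=-1.465: |R|=0.87639 <1
  x=-1.422: |R|=0.84180 <1
  x=-0.688: |R|=0.60784 <1
  x=-2.162: |R|=1.75940 >1
  x=-2.115: |R|=1.68077 >1
Interval (-1.6000, 0).

z* = -1.6000.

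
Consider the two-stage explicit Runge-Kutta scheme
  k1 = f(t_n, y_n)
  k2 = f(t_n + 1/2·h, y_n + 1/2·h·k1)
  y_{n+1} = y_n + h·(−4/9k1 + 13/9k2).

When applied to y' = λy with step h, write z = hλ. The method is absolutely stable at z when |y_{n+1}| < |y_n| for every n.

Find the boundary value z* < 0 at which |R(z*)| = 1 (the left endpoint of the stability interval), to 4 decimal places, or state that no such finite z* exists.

z* = -1.3846.

With y'=λy (z=hλ):
  k1=λy_n ⇒ h·k1=z·y_n;  k2=λ(1+1/2z)y_n ⇒ h·k2=z(1+1/2z)y_n
  y_{n+1}/y_n = 1 − 4/9z + 13/9z(1+1/2z) = 1 + z + 13/18z²
  so R(z) = 1 + z + 13/18z².

Solve |R(x)|<1 on ℝ⁻.
x=-0.72: |R|=0.6544
R=1: x+13/18x²=0 ⇒ x=−18/13=-1.3846; min R=1−1/(4·13/18)=0.6538>−1
Confirm numerically:
  x=-1.308: |R|=0.92762 <1
  x=-1.205: |R|=0.84368 <1
  x=-0.952: |R|=0.70255 <1
  x=-1.913: |R|=1.73002 >1
  x=-1.714: |R|=1.40774 >1
  x=-1.691: |R|=1.37418 >1
Interval (-1.3846, 0).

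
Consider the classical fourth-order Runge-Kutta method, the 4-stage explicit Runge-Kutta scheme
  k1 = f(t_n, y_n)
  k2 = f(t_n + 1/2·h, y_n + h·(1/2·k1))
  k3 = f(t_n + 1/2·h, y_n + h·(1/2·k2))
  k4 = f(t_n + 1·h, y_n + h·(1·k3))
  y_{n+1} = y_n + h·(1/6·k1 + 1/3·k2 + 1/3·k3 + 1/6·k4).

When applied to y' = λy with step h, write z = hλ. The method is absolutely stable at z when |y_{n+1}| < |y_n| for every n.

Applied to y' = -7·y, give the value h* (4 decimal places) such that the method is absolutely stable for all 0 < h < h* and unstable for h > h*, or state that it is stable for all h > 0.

With y'=λy (z=hλ):
  order 4, 4-stage ⇒ R(z)=1+z+z^2/2+z^3/6+z^4/24
  (e.g. R(-1.14)=0.33325, |R|=0.33325)

Need |R(x)|<1, x<0.
x=-1.14: |R|=0.3332
|R(-3.07)|=1.5212 |R(-2.06)|=0.3552 |R(-1.95)|=0.3179
Bisect:
  x_lo=-3.5312 |R|=2.8435  x_hi=-0.0753 |R|=0.9274
  mid=-1.80328 |R|=0.28590 →hi
  mid=-2.66726 |R|=0.83614 →hi
  mid=-3.09925 |R|=1.58614 →lo
  mid=-2.88325 |R|=1.15802 →lo
  mid=-2.77526 |R|=0.98497 →hi
  mid=-2.82925 |R|=1.06833 →lo
  mid=-2.80225 |R|=1.02587 →lo
  mid=-2.78875 |R|=1.00523 →lo
  mid=-2.78200 |R|=0.99505 →hi
  ...
  [-2.78538,-2.78517] ⇒ x*=-2.7853
Interval (-2.7853, 0).

(-2.7853,0); λ=-7 ⇒ h* = 0.3979.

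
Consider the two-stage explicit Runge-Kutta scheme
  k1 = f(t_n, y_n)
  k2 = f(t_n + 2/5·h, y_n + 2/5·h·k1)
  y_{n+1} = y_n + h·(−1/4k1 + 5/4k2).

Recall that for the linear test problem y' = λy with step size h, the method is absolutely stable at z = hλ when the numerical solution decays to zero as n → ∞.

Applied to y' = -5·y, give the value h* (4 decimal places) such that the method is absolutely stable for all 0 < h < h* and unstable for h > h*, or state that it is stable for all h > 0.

(-2.0000,0); λ=-5 ⇒ h* = (2)/5 = 0.4000.

On y'=λy, z=hλ:
  k1=λy_n ⇒ h·k1=z·y_n;  k2=λ(1+2/5z)y_n ⇒ h·k2=z(1+2/5z)y_n
  y_{n+1}/y_n = 1 − 1/4z + 5/4z(1+2/5z) = 1 + z + 1/2z²
  R(z) = 1 + z + 1/2z².

Solve |R(x)|<1 on ℝ⁻.
x=-0.36: |R|=0.7048
R=1: x+1/2x²=0 ⇒ x=−2=-2.0000; min R=1−1/(4·1/2)=0.5000>−1
Confirm numerically:
  x=-1.275: |R|=0.53781 <1
  x=-1.060: |R|=0.50180 <1
  x=-0.838: |R|=0.51312 <1
  x=-2.562: |R|=1.71992 >1
  x=-2.350: |R|=1.41125 >1
Interval (-2.0000, 0).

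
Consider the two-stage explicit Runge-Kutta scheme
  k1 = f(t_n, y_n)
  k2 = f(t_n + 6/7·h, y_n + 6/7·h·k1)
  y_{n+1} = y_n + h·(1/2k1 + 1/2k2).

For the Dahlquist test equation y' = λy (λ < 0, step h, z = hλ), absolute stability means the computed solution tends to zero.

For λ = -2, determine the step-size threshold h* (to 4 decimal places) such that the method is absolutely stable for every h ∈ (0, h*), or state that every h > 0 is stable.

(-2.3333,0); λ=-2 ⇒ h* = (7/3)/2 = 1.1667.

Set f=λy, z=hλ:
  k1=λy_n ⇒ h·k1=z·y_n;  k2=λ(1+6/7z)y_n ⇒ h·k2=z(1+6/7z)y_n
  y_{n+1}/y_n = 1 + 1/2z + 1/2z(1+6/7z) = 1 + z + 3/7z²
  so R(z) = 1 + z + 3/7z².

Need |R(x)|<1, x<0.
x=-1.58: |R|=0.4899
R=1: x+3/7x²=0 ⇒ x=−7/3=-2.3333; min R=1−1/(4·3/7)=0.4167>−1
Confirm numerically:
  x=-2.301: |R|=0.96811 <1
  x=-2.070: |R|=0.76639 <1
  x=-1.853: |R|=0.61855 <1
  x=-1.811: |R|=0.59459 <1
  x=-2.773: |R|=1.52251 >1
  x=-2.534: |R|=1.21792 >1
  x=-2.506: |R|=1.18544 >1
Stable set (-2.3333, 0).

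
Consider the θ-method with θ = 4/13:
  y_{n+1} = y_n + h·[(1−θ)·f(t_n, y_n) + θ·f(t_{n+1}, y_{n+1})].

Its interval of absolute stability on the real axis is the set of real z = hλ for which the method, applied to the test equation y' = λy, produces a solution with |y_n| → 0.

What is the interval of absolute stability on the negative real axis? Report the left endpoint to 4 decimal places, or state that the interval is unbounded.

With y'=λy (z=hλ):
  y_{n+1} = y_n + z·[9/13·y_n + 4/13·y_{n+1}] ⇒ (1 − 4/13z)y_{n+1} = (1 + 9/13z)y_n
  R(z) = (1 + 9/13z)/(1 − 4/13z).

Solve |R(x)|<1 on ℝ⁻.
x=-0.8: |R|=0.3580
R=−1: 1+9/13x = −1+4/13x ⇒ -5/13x=2 ⇒ x=2/(-5/13)=-5.2000
Confirm numerically:
  x=-4.447: |R|=0.87771 <1
  x=-3.888: |R|=0.77024 <1
  x=-3.844: |R|=0.76107 <1
  x=-2.891: |R|=0.53000 <1
  x=-5.621: |R|=1.05932 >1
  x=-5.254: |R|=1.00794 >1
Stable set (-5.2000, 0).

(-5.2000, 0).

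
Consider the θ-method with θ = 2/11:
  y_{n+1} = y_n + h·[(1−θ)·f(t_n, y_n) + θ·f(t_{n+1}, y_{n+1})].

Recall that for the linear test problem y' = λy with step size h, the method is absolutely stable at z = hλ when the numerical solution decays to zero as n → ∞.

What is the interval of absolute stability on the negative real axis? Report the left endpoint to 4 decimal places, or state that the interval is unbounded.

On y'=λy, z=hλ:
  y_{n+1} = y_n + z·[9/11·y_n + 2/11·y_{n+1}] ⇒ (1 − 2/11z)y_{n+1} = (1 + 9/11z)y_n
  so R(z) = (1 + 9/11z)/(1 − 2/11z).

Boundary: |R(x)|=1, x<0.
x=-1.31: |R|=0.0580
R=−1: 1+9/11x = −1+2/11x ⇒ -7/11x=2 ⇒ x=2/(-7/11)=-3.1429
Confirm numerically:
  x=-2.273: |R|=0.60832 <1
  x=-1.890: |R|=0.40663 <1
  x=-1.659: |R|=0.27455 <1
  x=-1.272: |R|=0.03308 <1
  x=-3.629: |R|=1.18638 >1
  x=-3.311: |R|=1.06679 >1
  x=-3.237: |R|=1.03771 >1
So |R|<1 on (-3.1429, 0).

(-3.1429, 0).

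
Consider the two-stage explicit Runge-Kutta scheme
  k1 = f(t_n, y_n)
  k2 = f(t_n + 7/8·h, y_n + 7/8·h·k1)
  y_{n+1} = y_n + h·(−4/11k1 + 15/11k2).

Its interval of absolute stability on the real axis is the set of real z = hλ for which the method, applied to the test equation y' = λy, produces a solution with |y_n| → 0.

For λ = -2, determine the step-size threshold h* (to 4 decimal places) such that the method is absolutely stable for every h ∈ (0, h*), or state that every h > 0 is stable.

With y'=λy (z=hλ):
  k1=λy_n ⇒ h·k1=z·y_n;  k2=λ(1+7/8z)y_n ⇒ h·k2=z(1+7/8z)y_n
  y_{n+1}/y_n = 1 − 4/11z + 15/11z(1+7/8z) = 1 + z + 105/88z²
  R(z) = 1 + z + 105/88z².

Solve |R(x)|<1 on ℝ⁻.
x=-1.61: |R|=2.4828
R=1: x+105/88x²=0 ⇒ x=−88/105=-0.8381; min R=1−1/(4·105/88)=0.7905>−1
Confirm numerically:
  x=-0.749: |R|=0.92038 <1
  x=-0.677: |R|=0.86987 <1
  x=-0.485: |R|=0.79567 <1
  x=-0.438: |R|=0.79090 <1
  x=-1.376: |R|=1.88314 >1
  x=-1.292: |R|=1.69974 >1
Stable set (-0.8381, 0).

(-0.8381,0); λ=-2 ⇒ h* = (88/105)/2 = 0.4190.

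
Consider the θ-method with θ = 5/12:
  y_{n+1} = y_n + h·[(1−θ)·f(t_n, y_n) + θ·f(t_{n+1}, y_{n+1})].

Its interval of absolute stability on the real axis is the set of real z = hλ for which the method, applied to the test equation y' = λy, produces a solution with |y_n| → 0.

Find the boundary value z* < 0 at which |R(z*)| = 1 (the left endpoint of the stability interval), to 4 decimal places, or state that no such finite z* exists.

left endpoint -12.0000.

On y'=λy, z=hλ:
  y_{n+1} = y_n + z·[7/12·y_n + 5/12·y_{n+1}] ⇒ (1 − 5/12z)y_{n+1} = (1 + 7/12z)y_n
  so R(z) = (1 + 7/12z)/(1 − 5/12z).

Need |R(x)|<1, x<0.
x=-0.84: |R|=0.3778
R=−1: 1+7/12x = −1+5/12x ⇒ -1/6x=2 ⇒ x=2/(-1/6)=-12.0000
Confirm numerically:
  x=-10.727: |R|=0.96121 <1
  x=-9.793: |R|=0.92760 <1
  x=-6.532: |R|=0.75513 <1
  x=-4.891: |R|=0.60998 <1
  x=-12.214: |R|=1.00586 >1
  x=-12.084: |R|=1.00232 >1
So |R|<1 on (-12.0000, 0).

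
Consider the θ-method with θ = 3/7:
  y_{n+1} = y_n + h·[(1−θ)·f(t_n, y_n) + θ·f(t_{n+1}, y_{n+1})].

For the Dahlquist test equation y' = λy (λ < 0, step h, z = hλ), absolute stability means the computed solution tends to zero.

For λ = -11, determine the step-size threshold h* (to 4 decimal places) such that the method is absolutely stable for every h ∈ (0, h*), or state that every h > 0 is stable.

Set f=λy, z=hλ:
  y_{n+1} = y_n + z·[4/7·y_n + 3/7·y_{n+1}] ⇒ (1 − 3/7z)y_{n+1} = (1 + 4/7z)y_n
  so R(z) = (1 + 4/7z)/(1 − 3/7z).

Need |R(x)|<1, x<0.
x=-0.57: |R|=0.5419
R=−1: 1+4/7x = −1+3/7x ⇒ -1/7x=2 ⇒ x=2/(-1/7)=-14.0000
Confirm numerically:
  x=-12.578: |R|=0.96821 <1
  x=-12.345: |R|=0.96242 <1
  x=-10.695: |R|=0.91544 <1
  x=-6.732: |R|=0.73275 <1
  x=-14.495: |R|=1.00980 >1
  x=-14.155: |R|=1.00313 >1
So |R|<1 on (-14.0000, 0).

(-14.0000,0); λ=-11 ⇒ h* = (14)/11 = 1.2727.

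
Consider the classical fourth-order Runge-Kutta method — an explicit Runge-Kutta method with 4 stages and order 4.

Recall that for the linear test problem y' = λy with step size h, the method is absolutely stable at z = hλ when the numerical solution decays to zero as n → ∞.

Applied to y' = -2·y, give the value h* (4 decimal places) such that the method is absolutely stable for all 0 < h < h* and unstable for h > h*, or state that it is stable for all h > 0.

On y'=λy, z=hλ:
  order 4, 4-stage ⇒ R(z)=1+z+z^2/2+z^3/6+z^4/24
  (e.g. R(-0.55)=0.57733, |R|=0.57733)

Need |R(x)|<1, x<0.
x=-0.55: |R|=0.5773
|R(-2.32)|=0.4971 |R(-2.08)|=0.3633 |R(-0.58)|=0.5604
Bisect:
  x_lo=-3.3278 |R|=2.1771  x_hi=-0.1328 |R|=0.8757
  mid=-1.73028 |R|=0.27675 →hi
  mid=-2.52904 |R|=0.67756 →hi
  mid=-2.92841 |R|=1.23811 →lo
  mid=-2.72872 |R|=0.91801 →hi
  mid=-2.82857 |R|=1.06723 →lo
  mid=-2.77865 |R|=0.99002 →hi
  mid=-2.80361 |R|=1.02796 →lo
  mid=-2.79113 |R|=1.00883 →lo
  mid=-2.78489 |R|=0.99939 →hi
  mid=-2.78801 |R|=1.00410 →lo
  ...
  [-2.78547,-2.78528] ⇒ x*=-2.7853
Interval (-2.7853, 0).

(-2.7853,0); λ=-2 ⇒ h* = 1.3926.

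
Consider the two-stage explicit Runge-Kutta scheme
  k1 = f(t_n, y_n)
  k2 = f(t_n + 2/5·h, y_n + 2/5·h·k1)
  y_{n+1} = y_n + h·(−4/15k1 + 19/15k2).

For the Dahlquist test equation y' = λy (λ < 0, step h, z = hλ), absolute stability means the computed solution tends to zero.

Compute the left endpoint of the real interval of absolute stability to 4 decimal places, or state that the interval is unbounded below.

z* = -1.9737.

Test eqn y'=λy, z=hλ:
  k1=λy_n ⇒ h·k1=z·y_n;  k2=λ(1+2/5z)y_n ⇒ h·k2=z(1+2/5z)y_n
  y_{n+1}/y_n = 1 − 4/15z + 19/15z(1+2/5z) = 1 + z + 38/75z²
  R(z) = 1 + z + 38/75z².

Find x<0 with |R(x)|<1.
x=-1.64: |R|=0.7227
R=1: x+38/75x²=0 ⇒ x=−75/38=-1.9737; min R=1−1/(4·38/75)=0.5066>−1
Confirm numerically:
  x=-1.894: |R|=0.92353 <1
  x=-1.658: |R|=0.73481 <1
  x=-1.213: |R|=0.53249 <1
  x=-0.876: |R|=0.51280 <1
  x=-2.361: |R|=1.46332 >1
  x=-2.355: |R|=1.45499 >1
  x=-2.255: |R|=1.32141 >1
Stable set (-1.9737, 0).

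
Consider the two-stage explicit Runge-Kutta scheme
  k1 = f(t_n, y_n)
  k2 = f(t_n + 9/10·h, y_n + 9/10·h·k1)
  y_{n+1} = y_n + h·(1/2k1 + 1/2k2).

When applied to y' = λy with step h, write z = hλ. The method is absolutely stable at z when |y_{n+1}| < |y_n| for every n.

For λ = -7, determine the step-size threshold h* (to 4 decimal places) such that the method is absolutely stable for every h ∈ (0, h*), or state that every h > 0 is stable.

(-2.2222,0); λ=-7 ⇒ h* = (20/9)/7 = 0.3175.

With y'=λy (z=hλ):
  k1=λy_n ⇒ h·k1=z·y_n;  k2=λ(1+9/10z)y_n ⇒ h·k2=z(1+9/10z)y_n
  y_{n+1}/y_n = 1 + 1/2z + 1/2z(1+9/10z) = 1 + z + 9/20z²
  so R(z) = 1 + z + 9/20z².

Need |R(x)|<1, x<0.
x=-1.54: |R|=0.5272
R=1: x+9/20x²=0 ⇒ x=−20/9=-2.2222; min R=1−1/(4·9/20)=0.4444>−1
Confirm numerically:
  x=-2.161: |R|=0.94046 <1
  x=-2.048: |R|=0.83944 <1
  x=-1.725: |R|=0.61403 <1
  x=-1.209: |R|=0.44876 <1
  x=-2.688: |R|=1.56340 >1
  x=-2.432: |R|=1.22958 >1
Interval (-2.2222, 0).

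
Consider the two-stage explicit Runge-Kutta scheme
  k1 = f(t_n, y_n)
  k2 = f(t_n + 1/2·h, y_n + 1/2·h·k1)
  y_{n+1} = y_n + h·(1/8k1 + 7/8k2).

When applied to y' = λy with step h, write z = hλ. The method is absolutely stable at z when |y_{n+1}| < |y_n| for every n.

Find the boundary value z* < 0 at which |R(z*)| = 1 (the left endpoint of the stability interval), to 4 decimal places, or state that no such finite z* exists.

left endpoint -2.2857.

On y'=λy, z=hλ:
  k1=λy_n ⇒ h·k1=z·y_n;  k2=λ(1+1/2z)y_n ⇒ h·k2=z(1+1/2z)y_n
  y_{n+1}/y_n = 1 + 1/8z + 7/8z(1+1/2z) = 1 + z + 7/16z²
  ⇒ R(z) = 1 + z + 7/16z².

Solve |R(x)|<1 on ℝ⁻.
x=-0.85: |R|=0.4661
R=1: x+7/16x²=0 ⇒ x=−16/7=-2.2857; min R=1−1/(4·7/16)=0.4286>−1
Confirm numerically:
  x=-2.211: |R|=0.92773 <1
  x=-2.154: |R|=0.87588 <1
  x=-1.004: |R|=0.43701 <1
  x=-2.711: |R|=1.50442 >1
  x=-2.460: |R|=1.18757 >1
So |R|<1 on (-2.2857, 0).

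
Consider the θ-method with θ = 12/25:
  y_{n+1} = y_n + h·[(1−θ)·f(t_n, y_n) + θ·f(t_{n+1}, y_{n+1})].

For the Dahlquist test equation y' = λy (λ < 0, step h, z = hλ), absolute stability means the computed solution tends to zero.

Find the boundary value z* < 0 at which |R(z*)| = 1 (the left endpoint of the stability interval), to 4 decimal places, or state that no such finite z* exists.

With y'=λy (z=hλ):
  y_{n+1} = y_n + z·[13/25·y_n + 12/25·y_{n+1}] ⇒ (1 − 12/25z)y_{n+1} = (1 + 13/25z)y_n
  Hence R(z) = (1 + 13/25z)/(1 − 12/25z).

Boundary: |R(x)|=1, x<0.
x=-1.77: |R|=0.0430
R=−1: 1+13/25x = −1+12/25x ⇒ -1/25x=2 ⇒ x=2/(-1/25)=-50.0000
Confirm numerically:
  x=-42.637: |R|=0.98628 <1
  x=-42.070: |R|=0.98503 <1
  x=-25.644: |R|=0.92680 <1
  x=-50.449: |R|=1.00071 >1
  x=-50.283: |R|=1.00045 >1
  x=-50.080: |R|=1.00013 >1
So |R|<1 on (-50.0000, 0).

z* = -50.0000.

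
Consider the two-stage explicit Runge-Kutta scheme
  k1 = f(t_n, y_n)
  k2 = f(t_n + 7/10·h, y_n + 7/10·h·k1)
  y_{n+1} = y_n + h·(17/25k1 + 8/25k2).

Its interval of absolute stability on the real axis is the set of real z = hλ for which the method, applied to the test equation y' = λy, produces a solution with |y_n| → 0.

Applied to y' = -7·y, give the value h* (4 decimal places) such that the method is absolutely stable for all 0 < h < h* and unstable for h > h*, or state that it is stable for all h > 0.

On y'=λy, z=hλ:
  k1=λy_n ⇒ h·k1=z·y_n;  k2=λ(1+7/10z)y_n ⇒ h·k2=z(1+7/10z)y_n
  y_{n+1}/y_n = 1 + 17/25z + 8/25z(1+7/10z) = 1 + z + 28/125z²
  so R(z) = 1 + z + 28/125z².

Solve |R(x)|<1 on ℝ⁻.
x=-0.57: |R|=0.5028
R=1: x+28/125x²=0 ⇒ x=−125/28=-4.4643; min R=1−1/(4·28/125)=-0.1161>−1
Confirm numerically:
  x=-4.337: |R|=0.87634 <1
  x=-2.713: |R|=0.06428 <1
  x=-2.004: |R|=0.10441 <1
  x=-1.886: |R|=0.08923 <1
  x=-4.948: |R|=1.53613 >1
  x=-4.719: |R|=1.26925 >1
So |R|<1 on (-4.4643, 0).

(-4.4643,0); λ=-7 ⇒ h* = (125/28)/7 = 0.6378.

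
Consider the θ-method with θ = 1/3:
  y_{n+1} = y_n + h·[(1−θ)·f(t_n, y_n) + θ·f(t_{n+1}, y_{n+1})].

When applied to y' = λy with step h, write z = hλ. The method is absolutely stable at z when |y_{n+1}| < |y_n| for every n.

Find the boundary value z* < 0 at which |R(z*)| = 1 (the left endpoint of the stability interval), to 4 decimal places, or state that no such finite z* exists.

Set f=λy, z=hλ:
  y_{n+1} = y_n + z·[2/3·y_n + 1/3·y_{n+1}] ⇒ (1 − 1/3z)y_{n+1} = (1 + 2/3z)y_n
  Hence R(z) = (1 + 2/3z)/(1 − 1/3z).

Find x<0 with |R(x)|<1.
x=-0.94: |R|=0.2843
R=−1: 1+2/3x = −1+1/3x ⇒ -1/3x=2 ⇒ x=2/(-1/3)=-6.0000
Confirm numerically:
  x=-4.304: |R|=0.76780 <1
  x=-3.954: |R|=0.70578 <1
  x=-3.905: |R|=0.69660 <1
  x=-6.163: |R|=1.01779 >1
  x=-6.099: |R|=1.01088 >1
So |R|<1 on (-6.0000, 0).

left endpoint -6.0000.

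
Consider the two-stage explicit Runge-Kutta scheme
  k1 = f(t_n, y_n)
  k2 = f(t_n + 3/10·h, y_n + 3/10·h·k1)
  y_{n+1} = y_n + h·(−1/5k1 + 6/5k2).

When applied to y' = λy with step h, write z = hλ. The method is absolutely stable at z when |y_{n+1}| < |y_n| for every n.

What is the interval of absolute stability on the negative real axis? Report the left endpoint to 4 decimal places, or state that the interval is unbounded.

With y'=λy (z=hλ):
  k1=λy_n ⇒ h·k1=z·y_n;  k2=λ(1+3/10z)y_n ⇒ h·k2=z(1+3/10z)y_n
  y_{n+1}/y_n = 1 − 1/5z + 6/5z(1+3/10z) = 1 + z + 9/25z²
  ⇒ R(z) = 1 + z + 9/25z².

Solve |R(x)|<1 on ℝ⁻.
x=-1.75: |R|=0.3525
R=1: x+9/25x²=0 ⇒ x=−25/9=-2.7778; min R=1−1/(4·9/25)=0.3056>−1
Confirm numerically:
  x=-2.554: |R|=0.79425 <1
  x=-2.545: |R|=0.78673 <1
  x=-1.127: |R|=0.33025 <1
  x=-3.268: |R|=1.57674 >1
  x=-2.981: |R|=1.21809 >1
  x=-2.885: |R|=1.11136 >1
Interval (-2.7778, 0).

z∈(-2.7778,0).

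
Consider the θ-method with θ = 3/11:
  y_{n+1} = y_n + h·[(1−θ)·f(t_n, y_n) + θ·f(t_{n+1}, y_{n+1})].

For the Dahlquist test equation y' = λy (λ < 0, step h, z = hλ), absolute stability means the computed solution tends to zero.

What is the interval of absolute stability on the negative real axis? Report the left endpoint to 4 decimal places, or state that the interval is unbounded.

On y'=λy, z=hλ:
  y_{n+1} = y_n + z·[8/11·y_n + 3/11·y_{n+1}] ⇒ (1 − 3/11z)y_{n+1} = (1 + 8/11z)y_n
  ⇒ R(z) = (1 + 8/11z)/(1 − 3/11z).

Find x<0 with |R(x)|<1.
x=-1.47: |R|=0.0493
R=−1: 1+8/11x = −1+3/11x ⇒ -5/11x=2 ⇒ x=2/(-5/11)=-4.4000
Confirm numerically:
  x=-4.034: |R|=0.92079 <1
  x=-4.029: |R|=0.91965 <1
  x=-1.978: |R|=0.28487 <1
  x=-1.793: |R|=0.20416 <1
  x=-4.843: |R|=1.08676 >1
  x=-4.814: |R|=1.08136 >1
Interval (-4.4000, 0).

(-4.4000, 0).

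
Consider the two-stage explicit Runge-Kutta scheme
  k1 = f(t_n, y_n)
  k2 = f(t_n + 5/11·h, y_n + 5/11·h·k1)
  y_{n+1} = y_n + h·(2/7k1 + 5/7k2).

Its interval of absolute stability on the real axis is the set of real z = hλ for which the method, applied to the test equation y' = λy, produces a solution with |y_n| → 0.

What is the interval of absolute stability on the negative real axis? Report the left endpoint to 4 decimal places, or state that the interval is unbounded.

(-3.0800, 0).

Set f=λy, z=hλ:
  k1=λy_n ⇒ h·k1=z·y_n;  k2=λ(1+5/11z)y_n ⇒ h·k2=z(1+5/11z)y_n
  y_{n+1}/y_n = 1 + 2/7z + 5/7z(1+5/11z) = 1 + z + 25/77z²
  ⇒ R(z) = 1 + z + 25/77z².

Solve |R(x)|<1 on ℝ⁻.
x=-1.3: |R|=0.2487
R=1: x+25/77x²=0 ⇒ x=−77/25=-3.0800; min R=1−1/(4·25/77)=0.2300>−1
Confirm numerically:
  x=-1.873: |R|=0.26600 <1
  x=-1.475: |R|=0.23137 <1
  x=-1.414: |R|=0.23515 <1
  x=-3.637: |R|=1.65773 >1
  x=-3.360: |R|=1.30545 >1
  x=-3.240: |R|=1.16831 >1
Stable set (-3.0800, 0).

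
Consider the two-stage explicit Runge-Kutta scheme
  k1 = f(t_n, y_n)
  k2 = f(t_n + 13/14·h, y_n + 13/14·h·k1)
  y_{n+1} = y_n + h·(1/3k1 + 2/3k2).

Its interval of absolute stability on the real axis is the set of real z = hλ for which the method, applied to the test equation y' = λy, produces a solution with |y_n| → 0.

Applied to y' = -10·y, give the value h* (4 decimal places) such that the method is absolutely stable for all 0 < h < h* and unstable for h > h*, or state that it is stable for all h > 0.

(-1.6154,0); λ=-10 ⇒ h* = (21/13)/10 = 0.1615.

With y'=λy (z=hλ):
  k1=λy_n ⇒ h·k1=z·y_n;  k2=λ(1+13/14z)y_n ⇒ h·k2=z(1+13/14z)y_n
  y_{n+1}/y_n = 1 + 1/3z + 2/3z(1+13/14z) = 1 + z + 13/21z²
  R(z) = 1 + z + 13/21z².

Find x<0 with |R(x)|<1.
x=-0.44: |R|=0.6798
R=1: x+13/21x²=0 ⇒ x=−21/13=-1.6154; min R=1−1/(4·13/21)=0.5962>−1
Confirm numerically:
  x=-1.332: |R|=0.76633 <1
  x=-0.934: |R|=0.60603 <1
  x=-0.794: |R|=0.59627 <1
  x=-0.785: |R|=0.59647 <1
  x=-1.861: |R|=1.28296 >1
  x=-1.722: |R|=1.11365 >1
  x=-1.662: |R|=1.04796 >1
Interval (-1.6154, 0).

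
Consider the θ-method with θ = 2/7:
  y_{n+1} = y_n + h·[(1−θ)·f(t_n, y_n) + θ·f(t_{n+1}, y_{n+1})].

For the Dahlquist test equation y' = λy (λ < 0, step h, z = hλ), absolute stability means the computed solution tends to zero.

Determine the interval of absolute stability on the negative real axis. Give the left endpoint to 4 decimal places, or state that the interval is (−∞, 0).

With y'=λy (z=hλ):
  y_{n+1} = y_n + z·[5/7·y_n + 2/7·y_{n+1}] ⇒ (1 − 2/7z)y_{n+1} = (1 + 5/7z)y_n
  R(z) = (1 + 5/7z)/(1 − 2/7z).

Boundary: |R(x)|=1, x<0.
x=-1.64: |R|=0.1167
R=−1: 1+5/7x = −1+2/7x ⇒ -3/7x=2 ⇒ x=2/(-3/7)=-4.6667
Confirm numerically:
  x=-3.857: |R|=0.83492 <1
  x=-3.788: |R|=0.81915 <1
  x=-2.277: |R|=0.37952 <1
  x=-5.111: |R|=1.07740 >1
  x=-4.882: |R|=1.03853 >1
  x=-4.696: |R|=1.00537 >1
Interval (-4.6667, 0).

z∈(-4.6667,0).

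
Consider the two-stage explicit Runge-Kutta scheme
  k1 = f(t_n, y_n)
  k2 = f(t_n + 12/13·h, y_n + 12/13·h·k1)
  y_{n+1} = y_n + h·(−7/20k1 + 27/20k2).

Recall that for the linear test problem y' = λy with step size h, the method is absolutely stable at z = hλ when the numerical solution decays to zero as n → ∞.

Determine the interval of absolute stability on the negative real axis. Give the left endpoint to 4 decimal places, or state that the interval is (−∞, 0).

Set f=λy, z=hλ:
  k1=λy_n ⇒ h·k1=z·y_n;  k2=λ(1+12/13z)y_n ⇒ h·k2=z(1+12/13z)y_n
  y_{n+1}/y_n = 1 − 7/20z + 27/20z(1+12/13z) = 1 + z + 81/65z²
  so R(z) = 1 + z + 81/65z².

Find x<0 with |R(x)|<1.
x=-1: |R|=1.2462
R=1: x+81/65x²=0 ⇒ x=−65/81=-0.8025; min R=1−1/(4·81/65)=0.7994>−1
Confirm numerically:
  x=-0.591: |R|=0.84426 <1
  x=-0.586: |R|=0.84192 <1
  x=-0.451: |R|=0.80247 <1
  x=-1.145: |R|=1.48874 >1
  x=-1.111: |R|=1.42715 >1
So |R|<1 on (-0.8025, 0).

(-0.8025, 0).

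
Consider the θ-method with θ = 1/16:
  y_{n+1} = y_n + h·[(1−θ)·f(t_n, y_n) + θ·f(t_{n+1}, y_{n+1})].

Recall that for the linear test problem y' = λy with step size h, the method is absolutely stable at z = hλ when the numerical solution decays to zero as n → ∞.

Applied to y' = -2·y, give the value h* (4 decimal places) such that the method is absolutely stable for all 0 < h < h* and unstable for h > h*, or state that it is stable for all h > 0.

(-2.2857,0); λ=-2 ⇒ h* = (16/7)/2 = 1.1429.

On y'=λy, z=hλ:
  y_{n+1} = y_n + z·[15/16·y_n + 1/16·y_{n+1}] ⇒ (1 − 1/16z)y_{n+1} = (1 + 15/16z)y_n
  ⇒ R(z) = (1 + 15/16z)/(1 − 1/16z).

Boundary: |R(x)|=1, x<0.
x=-1.64: |R|=0.4875
R=−1: 1+15/16x = −1+1/16x ⇒ -7/8x=2 ⇒ x=2/(-7/8)=-2.2857
Confirm numerically:
  x=-2.159: |R|=0.90231 <1
  x=-1.839: |R|=0.64942 <1
  x=-1.163: |R|=0.08419 <1
  x=-1.047: |R|=0.01731 <1
  x=-2.630: |R|=1.25872 >1
  x=-2.363: |R|=1.05892 >1
So |R|<1 on (-2.2857, 0).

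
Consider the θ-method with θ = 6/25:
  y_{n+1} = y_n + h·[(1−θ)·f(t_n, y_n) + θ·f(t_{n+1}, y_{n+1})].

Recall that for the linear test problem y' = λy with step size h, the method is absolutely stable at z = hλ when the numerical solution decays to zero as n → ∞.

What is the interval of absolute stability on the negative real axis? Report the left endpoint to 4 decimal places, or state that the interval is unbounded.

Test eqn y'=λy, z=hλ:
  y_{n+1} = y_n + z·[19/25·y_n + 6/25·y_{n+1}] ⇒ (1 − 6/25z)y_{n+1} = (1 + 19/25z)y_n
  R(z) = (1 + 19/25z)/(1 − 6/25z).

Boundary: |R(x)|=1, x<0.
x=-1.3: |R|=0.0091
R=−1: 1+19/25x = −1+6/25x ⇒ -13/25x=2 ⇒ x=2/(-13/25)=-3.8462
Confirm numerically:
  x=-3.137: |R|=0.78963 <1
  x=-2.629: |R|=0.61193 <1
  x=-2.443: |R|=0.54004 <1
  x=-1.624: |R|=0.16855 <1
  x=-4.432: |R|=1.14762 >1
  x=-4.384: |R|=1.13629 >1
  x=-4.283: |R|=1.11202 >1
Interval (-3.8462, 0).

(-3.8462, 0).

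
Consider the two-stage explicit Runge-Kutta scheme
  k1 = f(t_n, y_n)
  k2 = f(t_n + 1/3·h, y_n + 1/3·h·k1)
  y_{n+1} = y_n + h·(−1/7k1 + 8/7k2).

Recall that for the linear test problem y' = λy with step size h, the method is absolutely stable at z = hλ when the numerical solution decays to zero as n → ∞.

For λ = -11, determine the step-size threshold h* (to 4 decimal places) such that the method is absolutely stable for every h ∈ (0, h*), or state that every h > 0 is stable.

Set f=λy, z=hλ:
  k1=λy_n ⇒ h·k1=z·y_n;  k2=λ(1+1/3z)y_n ⇒ h·k2=z(1+1/3z)y_n
  y_{n+1}/y_n = 1 − 1/7z + 8/7z(1+1/3z) = 1 + z + 8/21z²
  R(z) = 1 + z + 8/21z².

Need |R(x)|<1, x<0.
x=-1.51: |R|=0.3586
R=1: x+8/21x²=0 ⇒ x=−21/8=-2.6250; min R=1−1/(4·8/21)=0.3438>−1
Confirm numerically:
  x=-2.401: |R|=0.79511 <1
  x=-2.140: |R|=0.60461 <1
  x=-1.768: |R|=0.42279 <1
  x=-3.178: |R|=1.66950 >1
  x=-2.722: |R|=1.10058 >1
  x=-2.706: |R|=1.08350 >1
So |R|<1 on (-2.6250, 0).

(-2.6250,0); λ=-11 ⇒ h* = (21/8)/11 = 0.2386.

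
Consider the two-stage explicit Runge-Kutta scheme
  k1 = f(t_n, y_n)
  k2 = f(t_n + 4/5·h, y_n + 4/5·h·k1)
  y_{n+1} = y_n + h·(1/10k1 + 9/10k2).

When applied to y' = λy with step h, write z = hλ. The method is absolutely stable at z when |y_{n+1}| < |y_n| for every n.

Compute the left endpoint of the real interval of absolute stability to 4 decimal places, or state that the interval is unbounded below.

With y'=λy (z=hλ):
  k1=λy_n ⇒ h·k1=z·y_n;  k2=λ(1+4/5z)y_n ⇒ h·k2=z(1+4/5z)y_n
  y_{n+1}/y_n = 1 + 1/10z + 9/10z(1+4/5z) = 1 + z + 18/25z²
  ⇒ R(z) = 1 + z + 18/25z².

Boundary: |R(x)|=1, x<0.
x=-0.5: |R|=0.6800
R=1: x+18/25x²=0 ⇒ x=−25/18=-1.3889; min R=1−1/(4·18/25)=0.6528>−1
Confirm numerically:
  x=-1.192: |R|=0.83102 <1
  x=-1.087: |R|=0.76373 <1
  x=-1.047: |R|=0.74227 <1
  x=-1.025: |R|=0.73145 <1
  x=-1.546: |R|=1.17488 >1
  x=-1.451: |R|=1.06489 >1
So |R|<1 on (-1.3889, 0).

z* = -1.3889.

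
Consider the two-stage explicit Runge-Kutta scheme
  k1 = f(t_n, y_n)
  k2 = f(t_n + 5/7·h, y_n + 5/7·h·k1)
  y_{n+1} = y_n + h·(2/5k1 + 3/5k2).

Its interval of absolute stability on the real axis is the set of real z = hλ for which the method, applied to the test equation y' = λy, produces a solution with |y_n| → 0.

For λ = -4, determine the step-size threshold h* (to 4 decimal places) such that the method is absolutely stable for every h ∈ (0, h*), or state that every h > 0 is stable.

(-2.3333,0); λ=-4 ⇒ h* = (7/3)/4 = 0.5833.

On y'=λy, z=hλ:
  k1=λy_n ⇒ h·k1=z·y_n;  k2=λ(1+5/7z)y_n ⇒ h·k2=z(1+5/7z)y_n
  y_{n+1}/y_n = 1 + 2/5z + 3/5z(1+5/7z) = 1 + z + 3/7z²
  Hence R(z) = 1 + z + 3/7z².

Boundary: |R(x)|=1, x<0.
x=-1.57: |R|=0.4864
R=1: x+3/7x²=0 ⇒ x=−7/3=-2.3333; min R=1−1/(4·3/7)=0.4167>−1
Confirm numerically:
  x=-2.218: |R|=0.89037 <1
  x=-2.158: |R|=0.83784 <1
  x=-1.718: |R|=0.54694 <1
  x=-2.698: |R|=1.42166 >1
  x=-2.527: |R|=1.20974 >1
  x=-2.354: |R|=1.02085 >1
Stable set (-2.3333, 0).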